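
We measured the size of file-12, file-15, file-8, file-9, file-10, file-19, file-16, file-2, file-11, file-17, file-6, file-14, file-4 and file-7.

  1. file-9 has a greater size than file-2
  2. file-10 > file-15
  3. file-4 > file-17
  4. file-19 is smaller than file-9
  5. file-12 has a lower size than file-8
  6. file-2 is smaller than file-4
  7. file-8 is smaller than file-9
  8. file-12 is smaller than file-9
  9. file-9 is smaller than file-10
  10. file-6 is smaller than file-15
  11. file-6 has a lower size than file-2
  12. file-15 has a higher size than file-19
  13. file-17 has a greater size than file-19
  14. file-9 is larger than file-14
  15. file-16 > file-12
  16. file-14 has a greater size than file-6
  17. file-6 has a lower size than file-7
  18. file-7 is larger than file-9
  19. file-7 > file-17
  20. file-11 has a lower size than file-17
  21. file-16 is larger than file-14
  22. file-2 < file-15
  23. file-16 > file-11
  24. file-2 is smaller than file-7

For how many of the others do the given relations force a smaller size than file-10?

8

From file-10 the given relations immediately reach file-9, file-15.
From those, file-6, file-12, file-19, file-8, file-14, file-2 — 8 in total.
Nothing else is reachable below file-10; 8 in all.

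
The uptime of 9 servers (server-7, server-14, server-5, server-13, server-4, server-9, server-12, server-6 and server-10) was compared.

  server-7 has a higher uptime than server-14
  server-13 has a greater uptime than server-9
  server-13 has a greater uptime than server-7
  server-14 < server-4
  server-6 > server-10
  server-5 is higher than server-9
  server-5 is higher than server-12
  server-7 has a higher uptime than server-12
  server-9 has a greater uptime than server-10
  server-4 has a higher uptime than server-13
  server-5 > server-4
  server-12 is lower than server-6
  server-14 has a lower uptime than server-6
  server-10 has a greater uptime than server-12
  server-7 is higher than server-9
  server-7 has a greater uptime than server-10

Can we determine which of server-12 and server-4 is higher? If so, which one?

server-4

Chaining the given relations: server-12 < server-10 < server-9 < server-7 < server-13 < server-4.
So server-4 is higher.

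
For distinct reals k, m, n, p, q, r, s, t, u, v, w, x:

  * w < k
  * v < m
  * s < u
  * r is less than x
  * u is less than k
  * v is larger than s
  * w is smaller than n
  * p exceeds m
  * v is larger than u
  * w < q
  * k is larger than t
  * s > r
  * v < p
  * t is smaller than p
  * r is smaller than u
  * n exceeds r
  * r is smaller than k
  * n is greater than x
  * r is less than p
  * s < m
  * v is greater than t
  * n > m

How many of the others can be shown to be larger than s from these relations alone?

6

The elements the relations force above s are u, v, k, m, n, p — no chain reaches any other.
That is 6.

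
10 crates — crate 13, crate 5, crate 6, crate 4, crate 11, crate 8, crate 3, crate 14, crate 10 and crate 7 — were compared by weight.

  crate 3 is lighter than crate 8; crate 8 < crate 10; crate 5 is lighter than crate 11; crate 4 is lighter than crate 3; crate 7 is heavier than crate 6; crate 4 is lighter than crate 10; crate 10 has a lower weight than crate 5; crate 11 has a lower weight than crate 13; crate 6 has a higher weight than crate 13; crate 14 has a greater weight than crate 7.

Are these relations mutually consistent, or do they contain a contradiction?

Every relation is compatible with crate 4 < crate 3 < crate 8 < crate 10 < crate 5 < crate 11 < crate 13 < crate 6 < crate 7 < crate 14; the set is consistent.

consistent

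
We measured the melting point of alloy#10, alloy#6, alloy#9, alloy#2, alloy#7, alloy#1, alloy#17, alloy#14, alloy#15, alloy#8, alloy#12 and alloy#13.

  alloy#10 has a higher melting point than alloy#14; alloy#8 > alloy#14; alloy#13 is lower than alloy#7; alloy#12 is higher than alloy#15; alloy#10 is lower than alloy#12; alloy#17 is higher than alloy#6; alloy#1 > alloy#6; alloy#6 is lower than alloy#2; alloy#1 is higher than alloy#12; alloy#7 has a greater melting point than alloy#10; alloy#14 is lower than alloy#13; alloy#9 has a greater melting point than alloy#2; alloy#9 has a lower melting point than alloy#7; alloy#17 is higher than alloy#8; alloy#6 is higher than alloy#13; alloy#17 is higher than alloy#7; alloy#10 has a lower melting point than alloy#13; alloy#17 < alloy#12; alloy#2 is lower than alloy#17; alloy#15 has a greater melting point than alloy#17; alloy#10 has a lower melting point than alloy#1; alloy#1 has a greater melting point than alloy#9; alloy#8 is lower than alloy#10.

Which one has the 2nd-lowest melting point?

alloy#8

Chaining the given pairs: alloy#14 < alloy#8 < alloy#10 < alloy#13 < alloy#6 < alloy#2 < alloy#9 < alloy#7 < alloy#17 < alloy#15 < alloy#12 < alloy#1.
The 2nd smallest is alloy#8.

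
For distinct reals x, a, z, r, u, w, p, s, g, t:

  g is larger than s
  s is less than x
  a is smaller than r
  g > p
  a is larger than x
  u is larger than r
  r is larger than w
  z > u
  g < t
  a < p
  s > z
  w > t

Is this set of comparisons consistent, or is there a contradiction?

Chaining the given relations yields z < s < x < a < p < g < t < w < r < u, so z < u. But one relation states u < z. These cannot both hold.

inconsistent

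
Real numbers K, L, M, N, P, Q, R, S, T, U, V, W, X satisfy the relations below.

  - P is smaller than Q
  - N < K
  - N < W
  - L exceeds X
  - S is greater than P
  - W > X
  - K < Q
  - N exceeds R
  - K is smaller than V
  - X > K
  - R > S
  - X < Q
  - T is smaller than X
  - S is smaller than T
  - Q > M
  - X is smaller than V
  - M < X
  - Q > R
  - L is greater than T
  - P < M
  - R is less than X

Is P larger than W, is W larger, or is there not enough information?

W

The relevant relations are P < S; S < R; R < N; N < K; K < X; X < W.
Together: P < S < R < N < K < X < W.
So W is larger.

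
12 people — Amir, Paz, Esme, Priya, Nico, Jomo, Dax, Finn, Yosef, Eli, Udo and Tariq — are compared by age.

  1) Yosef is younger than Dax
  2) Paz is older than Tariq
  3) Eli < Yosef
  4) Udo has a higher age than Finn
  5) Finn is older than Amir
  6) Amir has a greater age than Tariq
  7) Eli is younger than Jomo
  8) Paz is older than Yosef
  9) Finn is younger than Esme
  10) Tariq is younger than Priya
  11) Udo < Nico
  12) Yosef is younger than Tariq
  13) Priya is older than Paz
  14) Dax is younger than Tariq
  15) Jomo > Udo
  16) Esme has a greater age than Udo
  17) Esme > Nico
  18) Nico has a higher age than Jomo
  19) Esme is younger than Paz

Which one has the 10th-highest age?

Dax

Piecing the relations together gives one ordering: Eli < Yosef < Dax < Tariq < Amir < Finn < Udo < Jomo < Nico < Esme < Paz < Priya.
Counting 10 from the largest end gives Dax.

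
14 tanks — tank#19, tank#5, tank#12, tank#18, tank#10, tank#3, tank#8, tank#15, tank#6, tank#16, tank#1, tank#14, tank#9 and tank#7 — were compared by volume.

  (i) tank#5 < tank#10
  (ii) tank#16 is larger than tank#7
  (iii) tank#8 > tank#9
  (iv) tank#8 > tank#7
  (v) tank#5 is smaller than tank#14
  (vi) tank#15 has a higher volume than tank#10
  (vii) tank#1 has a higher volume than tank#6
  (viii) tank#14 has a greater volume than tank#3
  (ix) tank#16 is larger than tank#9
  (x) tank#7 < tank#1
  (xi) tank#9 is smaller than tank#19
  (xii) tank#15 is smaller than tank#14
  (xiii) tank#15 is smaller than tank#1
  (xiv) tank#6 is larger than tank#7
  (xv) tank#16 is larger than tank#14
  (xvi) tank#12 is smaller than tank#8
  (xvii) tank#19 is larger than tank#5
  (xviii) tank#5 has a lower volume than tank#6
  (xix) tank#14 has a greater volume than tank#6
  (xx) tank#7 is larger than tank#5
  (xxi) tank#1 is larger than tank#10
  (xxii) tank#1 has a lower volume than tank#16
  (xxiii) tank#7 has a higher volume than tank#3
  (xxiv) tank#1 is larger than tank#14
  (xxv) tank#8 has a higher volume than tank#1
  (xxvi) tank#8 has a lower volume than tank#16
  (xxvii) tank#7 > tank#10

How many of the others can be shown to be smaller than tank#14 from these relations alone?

6

From tank#14 the given relations immediately reach tank#5, tank#3, tank#6, tank#15.
From those, tank#10, tank#7 — 6 in total.
Nothing else is reachable below tank#14; 6 in all.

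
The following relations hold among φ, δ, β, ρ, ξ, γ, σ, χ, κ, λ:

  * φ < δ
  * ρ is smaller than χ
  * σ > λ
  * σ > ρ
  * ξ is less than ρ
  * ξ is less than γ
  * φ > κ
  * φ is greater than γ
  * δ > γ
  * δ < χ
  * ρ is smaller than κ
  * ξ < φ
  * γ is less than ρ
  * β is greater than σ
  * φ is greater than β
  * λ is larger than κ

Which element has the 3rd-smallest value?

The consecutive relations fix a unique order: ξ < γ < ρ < κ < λ < σ < β < φ < δ < χ.
Counting 3 from the smallest end gives ρ.

ρ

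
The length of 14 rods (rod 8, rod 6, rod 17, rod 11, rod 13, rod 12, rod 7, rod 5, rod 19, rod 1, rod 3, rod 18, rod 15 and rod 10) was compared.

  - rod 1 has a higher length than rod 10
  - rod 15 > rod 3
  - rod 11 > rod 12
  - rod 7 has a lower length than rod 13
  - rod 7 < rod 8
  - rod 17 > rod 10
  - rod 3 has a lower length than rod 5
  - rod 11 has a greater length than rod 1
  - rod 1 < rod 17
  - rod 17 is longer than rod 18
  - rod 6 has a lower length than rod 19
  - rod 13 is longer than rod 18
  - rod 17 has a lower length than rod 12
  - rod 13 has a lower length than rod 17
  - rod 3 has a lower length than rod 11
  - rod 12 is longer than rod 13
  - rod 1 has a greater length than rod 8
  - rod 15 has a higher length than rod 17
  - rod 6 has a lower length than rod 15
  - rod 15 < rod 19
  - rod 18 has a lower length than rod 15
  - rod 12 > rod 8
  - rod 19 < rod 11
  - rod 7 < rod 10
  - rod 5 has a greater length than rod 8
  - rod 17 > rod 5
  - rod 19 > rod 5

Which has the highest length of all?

rod 7 is not greatest since rod 7 < rod 10; rod 18 is not greatest since rod 18 < rod 17; rod 10 is not greatest since rod 10 < rod 17; rod 8 is not greatest since rod 8 < rod 1; rod 6 is not greatest since rod 6 < rod 19; rod 3 is not greatest since rod 3 < rod 11; rod 1 is not greatest since rod 1 < rod 11; rod 13 is not greatest since rod 13 < rod 17; rod 5 is not greatest since rod 5 < rod 17; rod 17 is not greatest since rod 17 < rod 15; rod 15 is not greatest since rod 15 < rod 19; rod 19 is not greatest since rod 19 < rod 11; rod 12 is not greatest since rod 12 < rod 11.
Only rod 11 has nothing above it, so rod 11 is the highest length.

rod 11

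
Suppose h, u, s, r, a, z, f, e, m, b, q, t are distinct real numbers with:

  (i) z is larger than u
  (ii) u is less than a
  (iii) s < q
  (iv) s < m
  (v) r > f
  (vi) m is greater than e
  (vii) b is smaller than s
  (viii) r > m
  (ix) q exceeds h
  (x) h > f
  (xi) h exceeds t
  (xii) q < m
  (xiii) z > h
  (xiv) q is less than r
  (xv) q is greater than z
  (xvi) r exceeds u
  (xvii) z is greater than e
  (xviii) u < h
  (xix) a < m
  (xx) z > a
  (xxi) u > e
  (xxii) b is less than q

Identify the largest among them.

r

f is not greatest since f < r; e is not greatest since e < u; u is not greatest since u < r; a is not greatest since a < m; b is not greatest since b < q; s is not greatest since s < m; t is not greatest since t < h; h is not greatest since h < q; z is not greatest since z < q; q is not greatest since q < r; m is not greatest since m < r.
Only r has nothing above it, so r is the largest.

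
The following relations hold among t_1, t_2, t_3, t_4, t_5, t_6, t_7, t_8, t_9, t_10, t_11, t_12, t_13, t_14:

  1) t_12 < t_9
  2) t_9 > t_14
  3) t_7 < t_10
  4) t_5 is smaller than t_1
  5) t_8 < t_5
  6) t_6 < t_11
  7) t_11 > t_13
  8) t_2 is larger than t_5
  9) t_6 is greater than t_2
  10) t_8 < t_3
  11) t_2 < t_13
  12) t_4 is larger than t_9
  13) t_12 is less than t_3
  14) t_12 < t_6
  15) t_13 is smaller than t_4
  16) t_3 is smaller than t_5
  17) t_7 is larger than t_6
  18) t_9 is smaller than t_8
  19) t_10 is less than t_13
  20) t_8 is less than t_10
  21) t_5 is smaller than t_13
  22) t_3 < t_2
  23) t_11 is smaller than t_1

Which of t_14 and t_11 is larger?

t_11

Link the given pairs in sequence: t_14 < t_9; t_9 < t_8; t_8 < t_3; t_3 < t_5; t_5 < t_2; t_2 < t_6; t_6 < t_7; t_7 < t_10; t_10 < t_13; t_13 < t_11.
Chaining these gives t_14 < t_9 < t_8 < t_3 < t_5 < t_2 < t_6 < t_7 < t_10 < t_13 < t_11.
So t_14 < t_11; t_11 is the larger of the two.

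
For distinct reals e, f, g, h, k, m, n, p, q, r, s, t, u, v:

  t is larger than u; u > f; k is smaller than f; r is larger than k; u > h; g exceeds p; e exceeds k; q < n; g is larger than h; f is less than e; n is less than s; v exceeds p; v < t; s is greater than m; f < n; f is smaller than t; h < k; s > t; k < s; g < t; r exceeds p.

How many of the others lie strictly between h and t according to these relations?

4

Chaining upward from h reaches: k, r, f, n, g, u, s, e.
Chaining downward from t reaches: p, v, k, f, g, u.
Strictly between h and t are those in both lists: k, f, g, u — 4 elements.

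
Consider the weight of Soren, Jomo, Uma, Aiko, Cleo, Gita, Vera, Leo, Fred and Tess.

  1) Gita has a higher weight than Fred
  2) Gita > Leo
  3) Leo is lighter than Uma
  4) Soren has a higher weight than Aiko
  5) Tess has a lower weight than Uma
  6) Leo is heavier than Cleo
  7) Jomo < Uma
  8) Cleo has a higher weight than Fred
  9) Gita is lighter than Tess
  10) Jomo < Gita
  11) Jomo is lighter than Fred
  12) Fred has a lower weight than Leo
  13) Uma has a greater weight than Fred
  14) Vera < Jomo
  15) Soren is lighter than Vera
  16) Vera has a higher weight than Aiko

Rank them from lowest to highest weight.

Aiko < Soren < Vera < Jomo < Fred < Cleo < Leo < Gita < Tess < Uma

Each adjacent pair is fixed by a given relation: Aiko < Soren; Soren < Vera; Vera < Jomo; Jomo < Fred; Fred < Cleo; Cleo < Leo; Leo < Gita; Gita < Tess; Tess < Uma. Chaining them end to end gives the full order.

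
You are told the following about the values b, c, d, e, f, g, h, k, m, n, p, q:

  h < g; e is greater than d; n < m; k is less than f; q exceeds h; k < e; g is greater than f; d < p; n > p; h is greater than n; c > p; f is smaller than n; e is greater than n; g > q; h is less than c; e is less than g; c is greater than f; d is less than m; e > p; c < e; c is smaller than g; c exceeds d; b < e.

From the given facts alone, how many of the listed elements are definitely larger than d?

8

The elements the relations force above d are p, n, h, q, c, e, g, m — no chain reaches any other.
That is 8.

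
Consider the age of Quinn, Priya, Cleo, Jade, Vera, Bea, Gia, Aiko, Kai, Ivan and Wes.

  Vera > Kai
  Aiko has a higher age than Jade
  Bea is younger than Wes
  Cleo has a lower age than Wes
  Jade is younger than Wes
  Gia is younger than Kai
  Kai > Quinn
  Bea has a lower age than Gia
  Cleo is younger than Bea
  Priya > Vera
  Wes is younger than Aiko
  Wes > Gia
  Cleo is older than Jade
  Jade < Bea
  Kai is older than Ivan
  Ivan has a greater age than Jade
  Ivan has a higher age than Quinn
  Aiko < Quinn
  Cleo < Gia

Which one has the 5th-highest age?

Chaining the given pairs: Jade < Cleo < Bea < Gia < Wes < Aiko < Quinn < Ivan < Kai < Vera < Priya.
Counting 5 from the largest end gives Quinn.

Quinn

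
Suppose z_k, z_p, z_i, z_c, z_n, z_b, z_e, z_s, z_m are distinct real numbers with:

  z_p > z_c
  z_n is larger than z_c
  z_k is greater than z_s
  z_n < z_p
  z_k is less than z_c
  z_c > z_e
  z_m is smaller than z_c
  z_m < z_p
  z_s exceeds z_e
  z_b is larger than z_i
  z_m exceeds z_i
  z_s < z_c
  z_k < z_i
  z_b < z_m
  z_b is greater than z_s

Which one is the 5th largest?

The consecutive relations fix a unique order: z_e < z_s < z_k < z_i < z_b < z_m < z_c < z_n < z_p.
The 5th largest is z_b.

z_b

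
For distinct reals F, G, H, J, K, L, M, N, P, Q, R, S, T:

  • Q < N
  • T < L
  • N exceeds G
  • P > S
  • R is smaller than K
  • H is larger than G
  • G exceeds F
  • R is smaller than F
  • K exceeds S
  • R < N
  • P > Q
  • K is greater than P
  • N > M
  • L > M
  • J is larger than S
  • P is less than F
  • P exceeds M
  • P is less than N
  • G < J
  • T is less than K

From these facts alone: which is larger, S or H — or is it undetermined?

S < P and P < F give S < F.
Then F < G extends the chain to G.
With G < H: S < P < F < G < H.
So H is larger.

H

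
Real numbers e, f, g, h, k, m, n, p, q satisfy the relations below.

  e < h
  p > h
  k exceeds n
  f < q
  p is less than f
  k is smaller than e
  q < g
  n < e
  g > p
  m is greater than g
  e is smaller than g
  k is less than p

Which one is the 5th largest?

p

Chaining the given pairs: n < k < e < h < p < f < q < g < m.
Counting 5 from the largest end gives p.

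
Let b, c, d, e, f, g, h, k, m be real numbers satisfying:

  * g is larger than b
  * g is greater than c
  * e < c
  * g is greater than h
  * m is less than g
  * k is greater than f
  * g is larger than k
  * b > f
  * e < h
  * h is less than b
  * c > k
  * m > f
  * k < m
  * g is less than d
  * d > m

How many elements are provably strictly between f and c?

1

Chaining upward from f reaches: k, m, b, g, d.
Chaining downward from c reaches: e, k.
Strictly between f and c are those in both lists: k — 1 element.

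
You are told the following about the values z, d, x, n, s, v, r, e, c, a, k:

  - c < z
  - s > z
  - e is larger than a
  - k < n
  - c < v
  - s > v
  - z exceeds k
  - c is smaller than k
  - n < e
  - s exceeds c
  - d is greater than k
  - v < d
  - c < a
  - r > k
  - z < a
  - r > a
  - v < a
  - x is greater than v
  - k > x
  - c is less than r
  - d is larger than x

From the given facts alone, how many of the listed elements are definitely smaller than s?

Directly below s: c, v, z.
One step further: k (4 so far).
One step further: x (5 so far).
Nothing else is reachable below s; 5 in all.

5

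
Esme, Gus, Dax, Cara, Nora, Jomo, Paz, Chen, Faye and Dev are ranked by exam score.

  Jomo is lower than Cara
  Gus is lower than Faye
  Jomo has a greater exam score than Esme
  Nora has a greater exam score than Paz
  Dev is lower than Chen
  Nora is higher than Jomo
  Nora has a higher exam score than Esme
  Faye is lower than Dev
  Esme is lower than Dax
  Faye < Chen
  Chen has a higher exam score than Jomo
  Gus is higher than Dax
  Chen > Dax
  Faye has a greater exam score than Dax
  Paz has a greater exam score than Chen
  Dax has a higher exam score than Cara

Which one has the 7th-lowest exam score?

Piecing the relations together gives one ordering: Esme < Jomo < Cara < Dax < Gus < Faye < Dev < Chen < Paz < Nora.
The 7th smallest is Dev.

Dev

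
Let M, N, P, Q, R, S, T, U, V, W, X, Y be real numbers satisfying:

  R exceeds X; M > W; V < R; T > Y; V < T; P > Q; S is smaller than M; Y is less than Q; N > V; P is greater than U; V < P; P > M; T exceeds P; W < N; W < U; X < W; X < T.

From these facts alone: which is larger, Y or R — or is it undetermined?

Following every chain through Y: above Y we get Q, P, T.
R is not reached, and no chain runs the other way from R to Y.
So the given relations leave the order of Y and R undetermined.

undetermined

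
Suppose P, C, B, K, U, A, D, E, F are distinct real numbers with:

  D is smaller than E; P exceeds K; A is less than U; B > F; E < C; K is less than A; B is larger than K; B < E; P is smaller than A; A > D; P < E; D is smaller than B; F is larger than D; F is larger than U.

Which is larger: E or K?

E

Link the given pairs in sequence: K < P; P < A; A < U; U < F; F < B; B < E.
Chaining these gives K < P < A < U < F < B < E.
So K < E; E is the larger of the two.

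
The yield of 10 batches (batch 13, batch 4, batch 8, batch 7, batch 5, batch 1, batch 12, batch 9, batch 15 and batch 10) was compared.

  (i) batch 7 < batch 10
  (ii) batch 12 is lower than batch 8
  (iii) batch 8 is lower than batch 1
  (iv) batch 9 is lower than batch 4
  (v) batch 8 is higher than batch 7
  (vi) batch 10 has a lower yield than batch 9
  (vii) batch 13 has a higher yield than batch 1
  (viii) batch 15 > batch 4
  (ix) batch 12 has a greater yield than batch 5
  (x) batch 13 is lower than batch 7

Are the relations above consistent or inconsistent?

We have batch 7 < batch 8 stated directly, yet also batch 8 < batch 1 < batch 13 < batch 7 by chaining the others — so batch 8 < batch 7. Contradiction.

inconsistent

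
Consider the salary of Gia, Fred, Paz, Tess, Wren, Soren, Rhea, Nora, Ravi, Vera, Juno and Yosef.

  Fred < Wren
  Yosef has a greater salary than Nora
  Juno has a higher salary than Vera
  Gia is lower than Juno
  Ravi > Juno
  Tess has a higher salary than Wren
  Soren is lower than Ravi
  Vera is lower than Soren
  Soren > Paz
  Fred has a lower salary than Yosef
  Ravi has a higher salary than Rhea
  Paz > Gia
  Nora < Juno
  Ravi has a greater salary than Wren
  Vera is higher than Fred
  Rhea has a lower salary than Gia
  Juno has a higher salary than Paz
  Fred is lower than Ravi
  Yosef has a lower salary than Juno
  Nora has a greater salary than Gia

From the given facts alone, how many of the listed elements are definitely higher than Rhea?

7

The elements the relations force above Rhea are Gia, Nora, Paz, Yosef, Juno, Soren, Ravi — no chain reaches any other.
That is 7.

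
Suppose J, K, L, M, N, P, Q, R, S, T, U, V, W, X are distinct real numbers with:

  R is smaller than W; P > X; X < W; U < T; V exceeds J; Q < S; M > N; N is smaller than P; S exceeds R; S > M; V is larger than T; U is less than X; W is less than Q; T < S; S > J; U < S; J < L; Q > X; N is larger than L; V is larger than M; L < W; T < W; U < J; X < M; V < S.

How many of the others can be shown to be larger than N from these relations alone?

4

Directly above N: P, M.
One step further: V, S (4 so far).
No other element is forced above N by the given relations, so the count is 4.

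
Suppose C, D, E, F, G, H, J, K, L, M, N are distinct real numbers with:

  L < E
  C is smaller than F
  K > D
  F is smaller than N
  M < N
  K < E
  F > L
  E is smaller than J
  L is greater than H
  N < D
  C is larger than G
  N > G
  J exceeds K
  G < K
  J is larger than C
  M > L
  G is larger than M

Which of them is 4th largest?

D

Piecing the relations together gives one ordering: H < L < M < G < C < F < N < D < K < E < J.
Counting 4 from the largest end gives D.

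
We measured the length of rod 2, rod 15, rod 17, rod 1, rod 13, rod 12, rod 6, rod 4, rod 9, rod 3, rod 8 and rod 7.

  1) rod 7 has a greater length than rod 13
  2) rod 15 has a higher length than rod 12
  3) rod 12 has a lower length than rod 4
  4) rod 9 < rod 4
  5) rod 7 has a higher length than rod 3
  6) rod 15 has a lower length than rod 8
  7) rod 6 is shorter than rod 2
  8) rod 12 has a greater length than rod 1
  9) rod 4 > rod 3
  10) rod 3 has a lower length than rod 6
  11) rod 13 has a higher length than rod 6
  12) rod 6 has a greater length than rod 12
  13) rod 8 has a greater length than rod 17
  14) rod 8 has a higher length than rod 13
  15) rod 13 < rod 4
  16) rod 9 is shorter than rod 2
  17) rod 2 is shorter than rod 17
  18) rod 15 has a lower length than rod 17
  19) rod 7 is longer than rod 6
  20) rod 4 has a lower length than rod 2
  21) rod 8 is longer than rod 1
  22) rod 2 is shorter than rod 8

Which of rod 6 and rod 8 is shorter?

rod 6

Following the relations from rod 6: rod 6 < rod 13 < rod 4 < rod 2 < rod 17 < rod 8.
So rod 6 < rod 8; rod 6 is the shorter of the two.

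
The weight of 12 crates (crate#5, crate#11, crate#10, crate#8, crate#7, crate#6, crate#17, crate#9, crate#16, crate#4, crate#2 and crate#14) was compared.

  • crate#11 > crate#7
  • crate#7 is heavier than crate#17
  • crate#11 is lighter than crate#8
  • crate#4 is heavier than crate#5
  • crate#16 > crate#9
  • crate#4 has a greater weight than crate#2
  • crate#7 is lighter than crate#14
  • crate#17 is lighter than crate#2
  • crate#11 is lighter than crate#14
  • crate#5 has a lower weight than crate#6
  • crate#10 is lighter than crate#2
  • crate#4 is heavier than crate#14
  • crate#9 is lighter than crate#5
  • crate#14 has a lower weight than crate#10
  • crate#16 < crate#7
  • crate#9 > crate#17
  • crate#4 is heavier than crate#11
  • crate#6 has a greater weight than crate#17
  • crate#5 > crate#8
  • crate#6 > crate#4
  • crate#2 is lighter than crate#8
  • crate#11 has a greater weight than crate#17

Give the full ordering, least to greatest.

Nothing is placed below crate#17, so it is least; from there crate#17 < crate#9; crate#9 < crate#16; crate#16 < crate#7; crate#7 < crate#11; crate#11 < crate#14; crate#14 < crate#10; crate#10 < crate#2; crate#2 < crate#8; crate#8 < crate#5; crate#5 < crate#4; crate#4 < crate#6, each given directly.

crate#17 < crate#9 < crate#16 < crate#7 < crate#11 < crate#14 < crate#10 < crate#2 < crate#8 < crate#5 < crate#4 < crate#6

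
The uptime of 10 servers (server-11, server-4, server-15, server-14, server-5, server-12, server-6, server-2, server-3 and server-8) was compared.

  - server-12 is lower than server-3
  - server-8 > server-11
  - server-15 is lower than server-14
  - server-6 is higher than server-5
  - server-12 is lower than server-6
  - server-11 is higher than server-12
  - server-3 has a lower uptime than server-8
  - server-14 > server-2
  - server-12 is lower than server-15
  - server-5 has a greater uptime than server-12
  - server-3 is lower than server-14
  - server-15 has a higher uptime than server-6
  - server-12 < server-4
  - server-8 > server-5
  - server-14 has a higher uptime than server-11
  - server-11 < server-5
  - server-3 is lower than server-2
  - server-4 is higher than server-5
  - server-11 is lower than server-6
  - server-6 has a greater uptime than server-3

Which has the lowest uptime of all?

server-11 is not least since server-12 < server-11; server-5 is not least since server-12 < server-5; server-3 is not least since server-12 < server-3; server-2 is not least since server-3 < server-2; server-6 is not least since server-12 < server-6; server-4 is not least since server-12 < server-4; server-15 is not least since server-6 < server-15; server-8 is not least since server-5 < server-8; server-14 is not least since server-2 < server-14.
Only server-12 has nothing below it, so server-12 is the lowest uptime.

server-12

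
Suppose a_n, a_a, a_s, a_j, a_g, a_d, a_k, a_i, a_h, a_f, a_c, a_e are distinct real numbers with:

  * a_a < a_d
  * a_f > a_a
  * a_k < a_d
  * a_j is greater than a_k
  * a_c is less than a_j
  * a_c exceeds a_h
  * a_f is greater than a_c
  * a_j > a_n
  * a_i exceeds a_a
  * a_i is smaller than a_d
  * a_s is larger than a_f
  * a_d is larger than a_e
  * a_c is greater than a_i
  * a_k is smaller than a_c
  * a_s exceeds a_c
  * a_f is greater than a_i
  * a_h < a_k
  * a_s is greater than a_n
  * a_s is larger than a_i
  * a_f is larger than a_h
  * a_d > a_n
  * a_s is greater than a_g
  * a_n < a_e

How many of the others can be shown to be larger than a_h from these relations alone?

6

The elements the relations force above a_h are a_k, a_c, a_f, a_s, a_j, a_d — no chain reaches any other.
That is 6.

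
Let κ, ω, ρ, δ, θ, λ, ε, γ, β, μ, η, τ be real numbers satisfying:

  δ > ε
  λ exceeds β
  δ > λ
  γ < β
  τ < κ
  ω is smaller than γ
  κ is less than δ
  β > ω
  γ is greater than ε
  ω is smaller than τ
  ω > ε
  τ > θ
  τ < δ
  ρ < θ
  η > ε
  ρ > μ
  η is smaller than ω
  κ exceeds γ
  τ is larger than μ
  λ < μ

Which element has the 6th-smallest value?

Piecing the relations together gives one ordering: ε < η < ω < γ < β < λ < μ < ρ < θ < τ < κ < δ.
The 6th smallest is λ.

λ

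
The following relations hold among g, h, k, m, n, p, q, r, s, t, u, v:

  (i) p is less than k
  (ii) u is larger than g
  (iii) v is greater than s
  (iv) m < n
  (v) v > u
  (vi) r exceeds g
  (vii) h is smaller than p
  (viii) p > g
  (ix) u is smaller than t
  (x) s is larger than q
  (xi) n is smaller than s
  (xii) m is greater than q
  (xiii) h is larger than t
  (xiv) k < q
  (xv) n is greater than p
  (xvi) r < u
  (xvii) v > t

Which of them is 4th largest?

The consecutive relations fix a unique order: g < r < u < t < h < p < k < q < m < n < s < v.
Counting 4 from the largest end gives m.

m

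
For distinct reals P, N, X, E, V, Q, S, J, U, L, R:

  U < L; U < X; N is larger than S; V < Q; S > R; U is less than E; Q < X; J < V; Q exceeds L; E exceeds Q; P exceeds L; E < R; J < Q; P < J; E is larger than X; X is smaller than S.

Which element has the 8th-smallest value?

E

The consecutive relations fix a unique order: U < L < P < J < V < Q < X < E < R < S < N.
The 8th smallest is E.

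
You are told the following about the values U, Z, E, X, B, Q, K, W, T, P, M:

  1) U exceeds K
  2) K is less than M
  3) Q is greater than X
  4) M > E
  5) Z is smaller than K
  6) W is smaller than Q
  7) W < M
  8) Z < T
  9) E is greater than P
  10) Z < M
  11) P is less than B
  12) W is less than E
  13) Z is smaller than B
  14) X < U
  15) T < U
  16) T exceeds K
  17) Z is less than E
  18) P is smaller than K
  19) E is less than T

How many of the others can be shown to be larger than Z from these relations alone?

From Z the given relations immediately reach E, K, T, B, M.
From those, U — 6 in total.
Nothing else is reachable above Z; 6 in all.

6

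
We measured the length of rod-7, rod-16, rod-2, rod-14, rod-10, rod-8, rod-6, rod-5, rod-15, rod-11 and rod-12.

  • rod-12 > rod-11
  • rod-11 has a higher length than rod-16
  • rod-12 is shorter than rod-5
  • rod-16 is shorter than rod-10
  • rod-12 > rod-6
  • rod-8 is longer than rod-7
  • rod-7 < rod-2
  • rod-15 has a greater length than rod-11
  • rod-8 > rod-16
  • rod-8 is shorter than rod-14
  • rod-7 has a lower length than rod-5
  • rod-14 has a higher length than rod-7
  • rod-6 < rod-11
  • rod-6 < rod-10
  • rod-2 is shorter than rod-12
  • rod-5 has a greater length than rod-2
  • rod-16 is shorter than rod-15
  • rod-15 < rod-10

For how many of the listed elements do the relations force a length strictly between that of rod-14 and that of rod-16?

1

The relations place rod-16 below rod-14. An element lies strictly between them when it is forced above rod-16 and also forced below rod-14.
Above rod-16: {rod-11, rod-8, rod-15, rod-12, rod-5, rod-10}. Below rod-14: {rod-7, rod-8}.
Intersection: {rod-8} — 1.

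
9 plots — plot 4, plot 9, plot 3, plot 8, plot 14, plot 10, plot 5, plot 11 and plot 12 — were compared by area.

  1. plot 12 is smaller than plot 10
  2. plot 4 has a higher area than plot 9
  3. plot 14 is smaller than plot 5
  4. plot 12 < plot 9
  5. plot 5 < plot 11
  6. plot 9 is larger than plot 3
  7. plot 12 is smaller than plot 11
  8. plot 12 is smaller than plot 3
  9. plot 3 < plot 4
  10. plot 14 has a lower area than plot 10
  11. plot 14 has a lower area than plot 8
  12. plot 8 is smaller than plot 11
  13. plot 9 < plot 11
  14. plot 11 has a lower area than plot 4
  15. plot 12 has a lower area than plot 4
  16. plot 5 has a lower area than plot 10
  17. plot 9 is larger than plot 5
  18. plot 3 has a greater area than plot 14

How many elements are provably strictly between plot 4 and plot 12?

Chaining upward from plot 12 reaches: plot 3, plot 9, plot 10, plot 11.
Chaining downward from plot 4 reaches: plot 14, plot 3, plot 5, plot 9, plot 8, plot 11.
Strictly between plot 12 and plot 4 are those in both lists: plot 3, plot 9, plot 11 — 3 elements.

3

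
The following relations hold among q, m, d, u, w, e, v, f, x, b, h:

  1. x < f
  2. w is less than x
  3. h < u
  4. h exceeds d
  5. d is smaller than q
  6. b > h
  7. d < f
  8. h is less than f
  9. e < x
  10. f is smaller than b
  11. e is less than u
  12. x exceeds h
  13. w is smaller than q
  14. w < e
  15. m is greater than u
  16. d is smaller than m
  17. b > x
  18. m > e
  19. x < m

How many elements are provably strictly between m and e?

The relations place e below m. An element lies strictly between them when it is forced above e and also forced below m.
Above e: {u, x, f, b}. Below m: {w, d, h, u, x}.
Intersection: {u, x} — 2.

2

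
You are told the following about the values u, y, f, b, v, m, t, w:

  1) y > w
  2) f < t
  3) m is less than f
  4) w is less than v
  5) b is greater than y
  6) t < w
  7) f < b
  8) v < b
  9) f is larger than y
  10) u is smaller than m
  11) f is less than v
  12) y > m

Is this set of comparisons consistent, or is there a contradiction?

inconsistent

Chaining the given relations yields y < f < t < w, so y < w. But one relation states w < y. These cannot both hold.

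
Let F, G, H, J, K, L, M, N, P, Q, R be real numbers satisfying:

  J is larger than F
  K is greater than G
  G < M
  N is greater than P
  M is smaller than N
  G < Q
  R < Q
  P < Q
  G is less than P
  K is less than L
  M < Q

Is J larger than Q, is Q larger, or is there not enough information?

undetermined

Following every chain through J: below J we get F.
Q is not reached, and no chain runs the other way from Q to J.
So the given relations leave the order of J and Q undetermined.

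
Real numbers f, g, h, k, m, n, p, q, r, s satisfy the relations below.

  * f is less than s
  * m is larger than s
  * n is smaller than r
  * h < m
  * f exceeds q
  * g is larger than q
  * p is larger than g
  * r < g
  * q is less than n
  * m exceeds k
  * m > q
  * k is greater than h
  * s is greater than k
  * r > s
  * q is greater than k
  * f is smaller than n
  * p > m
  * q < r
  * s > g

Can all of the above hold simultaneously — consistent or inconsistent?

We have s < r stated directly, yet also r < g < s by chaining the others — so r < s. Contradiction.

inconsistent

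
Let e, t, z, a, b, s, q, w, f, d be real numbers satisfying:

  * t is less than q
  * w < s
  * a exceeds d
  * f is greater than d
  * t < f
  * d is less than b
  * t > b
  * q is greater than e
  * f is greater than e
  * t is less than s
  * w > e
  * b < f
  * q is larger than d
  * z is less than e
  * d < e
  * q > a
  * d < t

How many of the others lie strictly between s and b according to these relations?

1

The relations place b below s. An element lies strictly between them when it is forced above b and also forced below s.
Above b: {t, f, q}. Below s: {d, t, z, e, w}.
Intersection: {t} — 1.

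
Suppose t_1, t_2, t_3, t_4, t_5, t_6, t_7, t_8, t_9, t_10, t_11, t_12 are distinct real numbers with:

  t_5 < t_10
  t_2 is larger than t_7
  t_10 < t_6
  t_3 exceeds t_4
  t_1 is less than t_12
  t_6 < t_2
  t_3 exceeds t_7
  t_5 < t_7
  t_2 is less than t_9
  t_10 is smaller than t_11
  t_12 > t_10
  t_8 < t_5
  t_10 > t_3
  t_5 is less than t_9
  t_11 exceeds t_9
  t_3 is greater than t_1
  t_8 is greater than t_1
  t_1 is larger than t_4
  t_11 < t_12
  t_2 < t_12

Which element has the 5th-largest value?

t_6

Piecing the relations together gives one ordering: t_4 < t_1 < t_8 < t_5 < t_7 < t_3 < t_10 < t_6 < t_2 < t_9 < t_11 < t_12.
Counting 5 from the largest end gives t_6.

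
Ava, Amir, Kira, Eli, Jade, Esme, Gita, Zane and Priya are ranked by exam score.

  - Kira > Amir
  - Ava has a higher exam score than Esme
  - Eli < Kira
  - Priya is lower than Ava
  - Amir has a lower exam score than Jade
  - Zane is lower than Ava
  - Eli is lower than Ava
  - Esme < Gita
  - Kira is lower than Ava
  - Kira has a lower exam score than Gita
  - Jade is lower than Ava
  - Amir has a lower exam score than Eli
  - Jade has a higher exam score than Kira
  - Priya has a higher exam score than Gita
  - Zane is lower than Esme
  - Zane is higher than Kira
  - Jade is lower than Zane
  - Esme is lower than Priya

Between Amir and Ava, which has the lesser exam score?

Amir

Amir < Eli and Eli < Kira give Amir < Kira.
Then Kira < Jade extends the chain to Jade.
Then Jade < Zane extends the chain to Zane.
Then Zane < Esme extends the chain to Esme.
Then Esme < Gita extends the chain to Gita.
Then Gita < Priya extends the chain to Priya.
Then Priya < Ava extends the chain to Ava.
So Amir < Ava; Amir is the lower of the two.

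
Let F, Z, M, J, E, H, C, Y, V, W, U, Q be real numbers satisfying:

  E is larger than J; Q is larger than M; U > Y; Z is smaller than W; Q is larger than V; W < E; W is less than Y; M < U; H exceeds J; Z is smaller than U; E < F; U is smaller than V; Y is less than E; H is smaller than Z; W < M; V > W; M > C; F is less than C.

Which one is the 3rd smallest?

Piecing the relations together gives one ordering: J < H < Z < W < Y < E < F < C < M < U < V < Q.
Counting 3 from the smallest end gives Z.

Z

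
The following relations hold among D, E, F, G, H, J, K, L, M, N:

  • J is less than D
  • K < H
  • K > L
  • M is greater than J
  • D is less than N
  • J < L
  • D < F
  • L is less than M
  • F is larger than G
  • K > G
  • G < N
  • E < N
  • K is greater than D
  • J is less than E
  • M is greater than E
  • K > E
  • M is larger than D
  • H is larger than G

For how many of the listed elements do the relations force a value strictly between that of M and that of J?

3

Chaining upward from J reaches: D, E, F, N, L, K, H.
Chaining downward from M reaches: D, E, L.
Strictly between J and M are those in both lists: D, E, L — 3 elements.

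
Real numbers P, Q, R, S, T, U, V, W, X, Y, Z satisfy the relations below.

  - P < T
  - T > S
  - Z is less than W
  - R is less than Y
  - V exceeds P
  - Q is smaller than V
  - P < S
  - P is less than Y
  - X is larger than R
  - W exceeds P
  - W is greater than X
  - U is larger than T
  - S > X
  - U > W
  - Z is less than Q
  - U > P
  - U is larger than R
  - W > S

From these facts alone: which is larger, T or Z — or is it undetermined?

Following every chain through Z: above Z we get Q, V, W, U.
T is not reached, and no chain runs the other way from T to Z.
So the given relations leave the order of Z and T undetermined.

undetermined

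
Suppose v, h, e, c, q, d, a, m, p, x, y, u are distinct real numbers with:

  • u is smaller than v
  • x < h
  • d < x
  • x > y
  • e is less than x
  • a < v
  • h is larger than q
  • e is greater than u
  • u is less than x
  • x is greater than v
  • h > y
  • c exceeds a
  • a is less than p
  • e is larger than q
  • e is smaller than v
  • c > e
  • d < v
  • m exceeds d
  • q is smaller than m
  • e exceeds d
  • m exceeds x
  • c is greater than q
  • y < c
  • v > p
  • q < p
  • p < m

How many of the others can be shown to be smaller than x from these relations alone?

8

Directly below x: y, d, u, e, v.
One step further: q, a, p (8 so far).
Nothing else is reachable below x; 8 in all.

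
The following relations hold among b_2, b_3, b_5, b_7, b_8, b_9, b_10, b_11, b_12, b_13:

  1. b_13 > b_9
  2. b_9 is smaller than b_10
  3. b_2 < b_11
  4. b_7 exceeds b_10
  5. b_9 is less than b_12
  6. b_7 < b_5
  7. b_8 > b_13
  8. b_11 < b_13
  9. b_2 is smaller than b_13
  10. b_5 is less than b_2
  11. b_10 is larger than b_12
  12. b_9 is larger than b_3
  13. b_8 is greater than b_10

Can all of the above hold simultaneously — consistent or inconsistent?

The single ordering b_3 < b_9 < b_12 < b_10 < b_7 < b_5 < b_2 < b_11 < b_13 < b_8 satisfies every listed relation, so no contradiction arises.

consistent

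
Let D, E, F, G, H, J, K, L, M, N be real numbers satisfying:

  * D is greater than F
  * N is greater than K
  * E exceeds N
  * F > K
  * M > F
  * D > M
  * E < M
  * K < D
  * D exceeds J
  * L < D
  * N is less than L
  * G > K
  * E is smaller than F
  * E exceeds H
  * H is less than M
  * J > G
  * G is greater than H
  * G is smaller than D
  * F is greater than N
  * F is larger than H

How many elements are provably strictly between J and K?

The relations place K below J. An element lies strictly between them when it is forced above K and also forced below J.
Above K: {N, G, E, F, L, M, D}. Below J: {H, G}.
Intersection: {G} — 1.

1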